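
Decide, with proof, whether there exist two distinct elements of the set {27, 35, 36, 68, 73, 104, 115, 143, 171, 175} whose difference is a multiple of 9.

27 mod 9 = 0 and 36 mod 9 = 0, so 36 − 27 = 9 = 1·9.

The pair (27, 36) works.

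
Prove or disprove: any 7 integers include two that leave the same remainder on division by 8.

No; for instance {16, 17, 18, 19, 20, 21, 22} is a counterexample.

Try 7 consecutive integers, 16, 17, …, 22. Their remainders mod 8 are 0, 1, 2, 3, 4, 5, 6 — pairwise different, as any 7 ≤ 8 consecutive integers have distinct residues.
Hence this collection has no pair with equal remainders mod 8, disproving the claim.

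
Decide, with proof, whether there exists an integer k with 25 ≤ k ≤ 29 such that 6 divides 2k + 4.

k = 25

Try k = 25: 2·25 + 4 = 54 = 9·6, which is divisible by 6.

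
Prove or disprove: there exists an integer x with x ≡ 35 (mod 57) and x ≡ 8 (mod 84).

Here gcd(57, 84) = 3, and both 35 and 8 leave remainder 2 mod 3, so the system is consistent.
The integers ≡ 35 (mod 57) are 35, 92, …; their remainders mod 84 are 35, 8, so x = 92 is the first that is ≡ 8 (mod 84).
Verify: 92 = 1·57 + 35 and 92 = 1·84 + 8. ✓

x = 92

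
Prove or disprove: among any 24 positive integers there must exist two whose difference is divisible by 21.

True.

Partition the integers by their residue mod 21; there are 21 classes.
With 24 integers and only 21 classes, the pigeonhole principle forces two of them, say a and b, into the same class.
Their difference a − b is then a multiple of 21.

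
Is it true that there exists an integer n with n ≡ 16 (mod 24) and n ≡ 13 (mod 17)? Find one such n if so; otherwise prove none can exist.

n = 64

gcd(24, 17) = 1, so the Chinese Remainder Theorem guarantees exactly one residue class mod 408 satisfying both.
Any solution of the first congruence is n = 16 + 24t; substituting into the second, 24t ≡ 13 − 16 ≡ 14 (mod 17).
24 ≡ 7 (mod 17), so this reads 7t ≡ 14 (mod 17). To invert 7 modulo 17: 17 = 2·7 + 3, 7 = 2·3 + 1, 3 = 3·1 + 0, and unwinding, 1 = 7 − 2·3 = 7 − 2·(17 − 2·7) = −2·17 + 5·7. Thus 7⁻¹ ≡ 5 (mod 17).
Therefore t ≡ 5·14 = 70 ≡ 2 (mod 17).
Taking t = 2 gives n = 16 + 24·2 = 64.
Check: 64 mod 24 = 16, 64 mod 17 = 13. ✓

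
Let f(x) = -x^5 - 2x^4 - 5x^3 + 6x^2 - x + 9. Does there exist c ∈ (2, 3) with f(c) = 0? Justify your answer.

f(2) = -73 and f(3) = -480, both negative, so a sign-change argument is unavailable; we show f keeps this sign on the whole interval.
Substitute x = 2 + u, where 0 < u < 1 on the interval. Expanding, f(2 + u) = -u^5 - 12u^4 - 61u^3 - 152u^2 - 181u - 73.
All 6 nonzero coefficients of this polynomial in u are negative; hence for u > 0 the value is a sum of negative terms (the constant -73 among them).
So f is strictly negative on (2, 3); no root exists in the interval.

No such root exists.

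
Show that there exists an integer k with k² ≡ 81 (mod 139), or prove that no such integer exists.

Take k = 9. Then 9² = 81, and since 0 ≤ 81 < 139 this is already reduced: 9² ≡ 81 (mod 139).

k = 9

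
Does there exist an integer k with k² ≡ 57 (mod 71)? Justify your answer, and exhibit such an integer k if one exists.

k = 25

Take k = 25. Then 25² = 625 = 8·71 + 57, so 25² ≡ 57 (mod 71).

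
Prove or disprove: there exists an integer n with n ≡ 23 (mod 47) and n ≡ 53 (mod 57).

Since 47 and 57 share no common factor, CRT says the pair of congruences has a solution (unique mod 2679).
Write n = 23 + 47t and require 23 + 47t ≡ 53 (mod 57), i.e. 47t ≡ 30 (mod 57).
Invert 47 mod 57 by the Euclidean algorithm: 57 = 1·47 + 10, 47 = 4·10 + 7, 10 = 1·7 + 3, 7 = 2·3 + 1, 3 = 3·1 + 0; back-substituting, 1 = 7 − 2·3 = 7 − 2·(10 − 1·7) = −2·10 + 3·7 = −2·10 + 3·(47 − 4·10) = 3·47 − 14·10 = 3·47 − 14·(57 − 1·47) = −14·57 + 17·47. Hence 47·17 ≡ 1, so 47⁻¹ ≡ 17 (mod 57).
Multiplying by 17: t ≡ 17·30 = 510 ≡ 54 (mod 57).
With t = 54: n = 23 + 47·54 = 2561.
Check: 2561 mod 47 = 23, 2561 mod 57 = 53. ✓

n = 2561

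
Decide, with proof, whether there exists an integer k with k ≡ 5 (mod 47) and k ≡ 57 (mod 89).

Since 47 and 89 share no common factor, CRT says the pair of congruences has a solution (unique mod 4183).
Write k = 5 + 47t and require 5 + 47t ≡ 57 (mod 89), i.e. 47t ≡ 52 (mod 89).
Invert 47 mod 89 by the Euclidean algorithm: 89 = 1·47 + 42, 47 = 1·42 + 5, 42 = 8·5 + 2, 5 = 2·2 + 1, 2 = 2·1 + 0; back-substituting, 1 = 5 − 2·2 = 5 − 2·(42 − 8·5) = −2·42 + 17·5 = −2·42 + 17·(47 − 1·42) = 17·47 − 19·42 = 17·47 − 19·(89 − 1·47) = −19·89 + 36·47. Hence 47·36 ≡ 1, so 47⁻¹ ≡ 36 (mod 89).
Multiplying by 36: t ≡ 36·52 = 1872 ≡ 3 (mod 89).
Taking t = 3 gives k = 5 + 47·3 = 146.
Verify: 146 = 3·47 + 5 and 146 = 1·89 + 57. ✓

k = 146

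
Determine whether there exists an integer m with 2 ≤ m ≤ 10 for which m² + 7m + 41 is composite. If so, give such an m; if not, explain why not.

At m = 4: 4² + 7·4 + 41 = 85 = 5·17, which is composite.

m = 4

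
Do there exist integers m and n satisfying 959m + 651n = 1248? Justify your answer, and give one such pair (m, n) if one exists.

gcd(959, 651) = 7, so every integer of the form 959m + 651n is a multiple of 7.
But 1248 is not a multiple of 7 (it leaves remainder 2).
So the equation is unsolvable over ℤ.

No such integers exist.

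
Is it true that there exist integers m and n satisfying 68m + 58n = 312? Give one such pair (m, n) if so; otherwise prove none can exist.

Since gcd(68, 58) = 2 and 312 = 2·156, Bézout's identity guarantees a solution.
Dividing through by 2 reduces the equation to 34m + 29n = 156.
Run the Euclidean algorithm on 34 and 29: 34 = 1·29 + 5, 29 = 5·5 + 4, 5 = 1·4 + 1, 4 = 4·1 + 0.
Working back up the chain: 1 = 5 − 1·4 = 5 − (29 − 5·5) = −29 + 6·5 = −29 + 6·(34 − 1·29) = 6·34 − 7·29. So 34·6 + 29·(-7) = 1.
Multiplying through by 156: m = 6·156 = 936, n = (-7)·156 = -1092 is a solution.
Shifting by a multiple of (29, −34) keeps it a solution: m = 936 − 32·29 = 8, n = -1092 + 32·34 = -4.
Indeed 68·8 + 58·(-4) = 544 − 232 = 312.

m = 8, n = -4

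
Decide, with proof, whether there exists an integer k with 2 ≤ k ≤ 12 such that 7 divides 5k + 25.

k = 2

k = 2 works, since 5·2 + 25 = 35 = 5·7.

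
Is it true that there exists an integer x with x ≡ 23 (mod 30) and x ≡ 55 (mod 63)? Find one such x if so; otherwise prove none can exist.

No such integer exists.

gcd(30, 63) = 3. If x ≡ 23 (mod 30) and x ≡ 55 (mod 63), then x ≡ 23 (mod 3) and x ≡ 55 (mod 3).
But 23 mod 3 = 2 while 55 mod 3 = 1, a contradiction.
Therefore no such x exists.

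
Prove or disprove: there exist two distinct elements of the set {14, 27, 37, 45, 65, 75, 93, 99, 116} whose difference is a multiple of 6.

14 and 116 are such a pair.

14 mod 6 = 2 and 116 mod 6 = 2, so 116 − 14 = 102 = 17·6.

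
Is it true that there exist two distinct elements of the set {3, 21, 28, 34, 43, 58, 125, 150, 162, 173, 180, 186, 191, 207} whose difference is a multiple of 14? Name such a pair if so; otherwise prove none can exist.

No, no such pair exists.

Residues mod 14: 3↦3, 21↦7, 28↦0, 34↦6, 43↦1, 58↦2, 125↦13, 150↦10, 162↦8, 173↦5, 180↦12, 186↦4, 191↦9, 207↦11.
No residue repeats among the 14 elements, so no pair has difference ≡ 0 (mod 14).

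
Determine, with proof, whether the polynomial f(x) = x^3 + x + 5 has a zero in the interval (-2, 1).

f(-2) = -5 and f(1) = 7, which have opposite signs.
f is continuous everywhere (it is a polynomial), in particular on [-2, 1].
By the Intermediate Value Theorem f must vanish at some point of (-2, 1).

Yes, f has a root in the interval.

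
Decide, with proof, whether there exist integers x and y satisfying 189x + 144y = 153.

Every value of 189x + 144y is a multiple of gcd(189, 144) = 9; since 9 ∣ 153, solutions exist.
Dividing through by 9 reduces the equation to 21x + 16y = 17.
Dividing repeatedly: 21 = 1·16 + 5, 16 = 3·5 + 1, 5 = 5·1 + 0.
Working back up the chain: 1 = 16 − 3·5 = 16 − 3·(21 − 1·16) = −3·21 + 4·16. So 21·(-3) + 16·4 = 1.
Multiplying through by 17: x = (-3)·17 = -51, y = 4·17 = 68 is a solution.
Adding 4·16 to x and subtracting 4·21 from y gives the tidier solution (13, -16).
Indeed 189·13 + 144·(-16) = 2457 − 2304 = 153.

x = 13, y = -16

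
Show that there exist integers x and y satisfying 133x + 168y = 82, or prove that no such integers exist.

There are no such integers.

gcd(133, 168) = 7, so every integer of the form 133x + 168y is a multiple of 7.
But 82 is not a multiple of 7 (it leaves remainder 5).
So the equation is unsolvable over ℤ.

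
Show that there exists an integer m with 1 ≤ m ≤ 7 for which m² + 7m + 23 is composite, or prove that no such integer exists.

m = 7

At m = 7: 7² + 7·7 + 23 = 121 = 11·11, which is composite.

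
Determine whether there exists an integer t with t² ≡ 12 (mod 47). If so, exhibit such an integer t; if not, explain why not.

Take t = 23. Then 23² = 529 = 11·47 + 12, so 23² ≡ 12 (mod 47).

t = 23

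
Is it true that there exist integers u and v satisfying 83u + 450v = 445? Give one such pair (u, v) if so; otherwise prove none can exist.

u = 65, v = -11

Since gcd(83, 450) = 1, every integer is an integer combination of 83 and 450.
Euclidean algorithm: 450 = 5·83 + 35, 83 = 2·35 + 13, 35 = 2·13 + 9, 13 = 1·9 + 4, 9 = 2·4 + 1, 4 = 4·1 + 0.
Back-substituting, 1 = 9 − 2·4 = 9 − 2·(13 − 1·9) = −2·13 + 3·9 = −2·13 + 3·(35 − 2·13) = 3·35 − 8·13 = 3·35 − 8·(83 − 2·35) = −8·83 + 19·35 = −8·83 + 19·(450 − 5·83) = 19·450 − 103·83; that is, 83·(-103) + 450·19 = 1.
Scaling by 445 gives the particular solution (u, v) = (-45835, 8455).
Shifting by a multiple of (450, −83) keeps it a solution: u = -45835 + 102·450 = 65, v = 8455 − 102·83 = -11.
Check: 83·65 + 450·(-11) = 5395 − 4950 = 445. ✓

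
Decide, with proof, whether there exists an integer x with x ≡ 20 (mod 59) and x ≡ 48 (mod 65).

x = 1023

Since 59 and 65 share no common factor, CRT says the pair of congruences has a solution (unique mod 3835).
Write x = 20 + 59t and require 20 + 59t ≡ 48 (mod 65), i.e. 59t ≡ 28 (mod 65).
Note 59·54 = 3186 ≡ 1 (mod 65) (as 3186 − 1 = 49·65), so 59⁻¹ ≡ 54.
Therefore t ≡ 54·28 = 1512 ≡ 17 (mod 65).
With t = 17: x = 20 + 59·17 = 1023.
Check: 1023 mod 59 = 20, 1023 mod 65 = 48. ✓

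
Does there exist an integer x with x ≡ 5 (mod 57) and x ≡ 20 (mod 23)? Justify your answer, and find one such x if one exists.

The moduli 57 and 23 are coprime, so by the Chinese Remainder Theorem a unique solution modulo 1311 exists.
Write x = 5 + 57t and require 5 + 57t ≡ 20 (mod 23), i.e. 57t ≡ 15 (mod 23).
57 ≡ 11 (mod 23), so this reads 11t ≡ 15 (mod 23). Note 11·21 = 231 ≡ 1 (mod 23) (as 231 − 1 = 10·23), so 11⁻¹ ≡ 21.
Therefore t ≡ 21·15 = 315 ≡ 16 (mod 23).
Taking t = 16 gives x = 5 + 57·16 = 917.
Indeed 917 ≡ 5 (mod 57) and 917 ≡ 20 (mod 23).

x = 917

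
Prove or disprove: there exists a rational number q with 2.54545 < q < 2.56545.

Scale by 9: the interval becomes (22.90905, 23.08905), which contains the integer 23.
Hence 23/9 is a rational number with 2.54545 < 23/9 < 2.56545.

q = 23/9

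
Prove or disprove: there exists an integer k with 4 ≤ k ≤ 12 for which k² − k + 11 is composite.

At k = 11: 11² − 11 + 11 = 121 = 11·11, which is composite.

k = 11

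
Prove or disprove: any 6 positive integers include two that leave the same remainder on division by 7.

No; for instance {18, 19, 20, 21, 22, 23} is a counterexample.

Consider the 6 integers 18, 19, …, 23. They lie in distinct residue classes modulo 7, since 6 ≤ 7.
So no two of them leave the same remainder on division by 7; the claim fails for this set.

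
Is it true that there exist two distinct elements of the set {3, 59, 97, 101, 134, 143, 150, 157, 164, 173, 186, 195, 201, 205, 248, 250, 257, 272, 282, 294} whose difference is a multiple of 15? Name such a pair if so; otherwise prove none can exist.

Reduce each element mod 15: 3↦3, 59↦14, 97↦7, 101↦11, 134↦14, 143↦8, 150↦0, 157↦7, 164↦14, 173↦8, 186↦6, 195↦0, 201↦6, 205↦10, 248↦8, 250↦10, 257↦2, 272↦2, 282↦12, 294↦9. The residue 14 repeats (at 59 and 134), and 134 − 59 = 75 = 5·15.

Yes: 59 and 134.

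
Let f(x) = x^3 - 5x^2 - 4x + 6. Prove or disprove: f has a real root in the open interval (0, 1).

Yes, f has a root in the interval.

f(0) = 6 and f(1) = -2, which have opposite signs.
Since f is a polynomial it is continuous on [0, 1].
By the Intermediate Value Theorem, f takes the value 0 somewhere in the open interval.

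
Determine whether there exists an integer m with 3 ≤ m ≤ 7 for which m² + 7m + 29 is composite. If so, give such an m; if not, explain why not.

The values for m = 3, 4, …, 7 are 59, 73, 89, 107, 127, and each of these is prime.
So no value in the range makes the expression composite.

There is no such integer m in that range.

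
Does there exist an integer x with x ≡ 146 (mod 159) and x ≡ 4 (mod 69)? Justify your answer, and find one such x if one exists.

There is no such integer.

gcd(159, 69) = 3. If x ≡ 146 (mod 159) and x ≡ 4 (mod 69), then x ≡ 146 (mod 3) and x ≡ 4 (mod 3).
However 146 ≡ 2 and 4 ≡ 1 (mod 3), and 2 ≠ 1.
So no integer satisfies both congruences.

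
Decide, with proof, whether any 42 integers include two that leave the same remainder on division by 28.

There are exactly 28 possible remainders on division by 28.
Placing 42 integers into 28 classes, some class receives at least two — say a and b.
So a and b have equal remainders mod 28, which is exactly what was to be shown.

True.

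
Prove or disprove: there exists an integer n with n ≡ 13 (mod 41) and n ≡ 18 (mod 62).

n = 1940

gcd(41, 62) = 1, so the Chinese Remainder Theorem guarantees exactly one residue class mod 2542 satisfying both.
Write n = 13 + 41t and require 13 + 41t ≡ 18 (mod 62), i.e. 41t ≡ 5 (mod 62).
Invert 41 mod 62 by the Euclidean algorithm: 62 = 1·41 + 21, 41 = 1·21 + 20, 21 = 1·20 + 1, 20 = 20·1 + 0; back-substituting, 1 = 21 − 1·20 = 21 − (41 − 1·21) = −41 + 2·21 = −41 + 2·(62 − 1·41) = 2·62 − 3·41. Hence 41·(-3) ≡ 1, so 41⁻¹ ≡ -3 ≡ 59 (mod 62).
Multiplying by 59: t ≡ 59·5 = 295 ≡ 47 (mod 62).
With t = 47: n = 13 + 41·47 = 1940.
Verify: 1940 = 47·41 + 13 and 1940 = 31·62 + 18. ✓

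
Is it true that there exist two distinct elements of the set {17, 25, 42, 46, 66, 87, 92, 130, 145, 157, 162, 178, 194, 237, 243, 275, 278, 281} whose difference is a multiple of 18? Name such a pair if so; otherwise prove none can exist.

Residues mod 18: 17↦17, 25↦7, 42↦6, 46↦10, 66↦12, 87↦15, 92↦2, 130↦4, 145↦1, 157↦13, 162↦0, 178↦16, 194↦14, 237↦3, 243↦9, 275↦5, 278↦8, 281↦11.
These 18 residues are pairwise different, hence no difference of two elements is divisible by 18.

No, no such pair exists.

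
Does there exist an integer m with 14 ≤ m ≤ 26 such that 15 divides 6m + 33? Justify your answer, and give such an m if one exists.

Scanning upward from m = 14 gives 117, 123, 129, none divisible by 15. Try m = 17: 6·17 + 33 = 135 = 9·15, which is divisible by 15.

m = 17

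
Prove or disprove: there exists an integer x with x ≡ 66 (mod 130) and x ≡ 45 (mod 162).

No such integer exists.

Both moduli are multiples of 2 = gcd(130, 162), so any solution would satisfy x ≡ 66 and x ≡ 45 modulo 2 simultaneously.
But 66 mod 2 = 0 while 45 mod 2 = 1, a contradiction.
Therefore no such x exists.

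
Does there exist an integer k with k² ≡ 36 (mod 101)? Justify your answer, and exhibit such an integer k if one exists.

k = 6

Take k = 6. Then 6² = 36, and since 0 ≤ 36 < 101 this is already reduced: 6² ≡ 36 (mod 101).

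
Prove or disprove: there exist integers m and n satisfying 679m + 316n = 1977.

m = 311, n = -662

679 and 316 are coprime, so 679m + 316n ranges over all of ℤ.
Run the Euclidean algorithm on 679 and 316: 679 = 2·316 + 47, 316 = 6·47 + 34, 47 = 1·34 + 13, 34 = 2·13 + 8, 13 = 1·8 + 5, 8 = 1·5 + 3, 5 = 1·3 + 2, 3 = 1·2 + 1, 2 = 2·1 + 0.
Unwinding: 1 = 3 − 1·2 = 3 − (5 − 1·3) = −5 + 2·3 = −5 + 2·(8 − 1·5) = 2·8 − 3·5 = 2·8 − 3·(13 − 1·8) = −3·13 + 5·8 = −3·13 + 5·(34 − 2·13) = 5·34 − 13·13 = 5·34 − 13·(47 − 1·34) = −13·47 + 18·34 = −13·47 + 18·(316 − 6·47) = 18·316 − 121·47 = 18·316 − 121·(679 − 2·316) = −121·679 + 260·316, i.e. 679·(-121) + 316·260 = 1.
Multiplying through by 1977: m = (-121)·1977 = -239217, n = 260·1977 = 514020 is a solution.
The general solution is m = -239217 + 316k, n = 514020 − 679k; taking k = 758 gives the smaller pair m = 311, n = -662.
Check: 679·311 + 316·(-662) = 211169 − 209192 = 1977. ✓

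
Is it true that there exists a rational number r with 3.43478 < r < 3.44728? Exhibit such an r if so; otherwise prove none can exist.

r = 31/9

Scale by 9: the interval becomes (30.91302, 31.02552), which contains the integer 31.
So r = 31/9 works: it is a ratio of integers, and dividing 9·3.43478 < 31 < 9·3.44728 through by 9 gives 3.43478 < 31/9 < 3.44728.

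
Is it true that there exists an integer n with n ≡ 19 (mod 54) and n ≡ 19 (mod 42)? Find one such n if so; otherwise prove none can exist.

The moduli are not coprime: gcd(54, 42) = 6. Compatibility requires 6 ∣ (19 − 19) = 0, which holds, so solutions exist.
The smallest candidate n = 19 works directly: 19 ≡ 19 (mod 42).
Check: 19 mod 54 = 19, 19 mod 42 = 19. ✓

n = 19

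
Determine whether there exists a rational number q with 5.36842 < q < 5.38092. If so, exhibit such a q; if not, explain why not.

q = 43/8

Look for a denominator N such that an integer falls strictly between N·5.36842 and N·5.38092. N = 8 works: 8·5.36842 = 42.94736 < 43 < 43.04736 = 8·5.38092.
So q = 43/8 works: it is a ratio of integers, and dividing 8·5.36842 < 43 < 8·5.38092 through by 8 gives 5.36842 < 43/8 < 5.38092.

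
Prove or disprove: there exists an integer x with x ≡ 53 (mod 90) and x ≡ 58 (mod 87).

There is no such integer.

gcd(90, 87) = 3. If x ≡ 53 (mod 90) and x ≡ 58 (mod 87), then x ≡ 53 (mod 3) and x ≡ 58 (mod 3).
However 53 ≡ 2 and 58 ≡ 1 (mod 3), and 2 ≠ 1.
Hence the system has no solution.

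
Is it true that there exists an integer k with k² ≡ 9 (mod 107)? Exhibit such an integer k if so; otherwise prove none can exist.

Take k = 3. Then 3² = 9, and since 0 ≤ 9 < 107 this is already reduced: 3² ≡ 9 (mod 107).

k = 3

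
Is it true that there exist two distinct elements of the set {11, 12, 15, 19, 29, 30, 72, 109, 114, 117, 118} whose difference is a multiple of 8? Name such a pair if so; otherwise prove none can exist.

Yes: 11 and 19.

Both 11 and 19 leave remainder 3 on division by 8; their difference 8 = 1·8 is a multiple of 8.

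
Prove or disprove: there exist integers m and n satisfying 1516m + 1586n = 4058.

Since gcd(1516, 1586) = 2 and 4058 = 2·2029, Bézout's identity guarantees a solution.
Dividing through by 2 reduces the equation to 758m + 793n = 2029.
Euclidean algorithm: 793 = 1·758 + 35, 758 = 21·35 + 23, 35 = 1·23 + 12, 23 = 1·12 + 11, 12 = 1·11 + 1, 11 = 11·1 + 0.
Back-substituting, 1 = 12 − 1·11 = 12 − (23 − 1·12) = −23 + 2·12 = −23 + 2·(35 − 1·23) = 2·35 − 3·23 = 2·35 − 3·(758 − 21·35) = −3·758 + 65·35 = −3·758 + 65·(793 − 1·758) = 65·793 − 68·758; that is, 758·(-68) + 793·65 = 1.
Multiplying through by 2029: m = (-68)·2029 = -137972, n = 65·2029 = 131885 is a solution.
Adding 174·793 to m and subtracting 174·758 from n gives the tidier solution (10, -7).
Check: 1516·10 + 1586·(-7) = 15160 − 11102 = 4058. ✓

m = 10, n = -7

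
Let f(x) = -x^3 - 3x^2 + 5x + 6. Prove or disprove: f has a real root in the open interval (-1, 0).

f(-1) = -1 and f(0) = 6, which have opposite signs.
Since f is a polynomial it is continuous on [-1, 0].
By the Intermediate Value Theorem f must vanish at some point of (-1, 0).

Such a root exists.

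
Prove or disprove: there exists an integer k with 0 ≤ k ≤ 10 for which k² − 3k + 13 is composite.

The values for k = 0, 1, …, 10 are 13, 11, 11, 13, 17, 23, 31, 41, 53, 67, 83, and each of these is prime.
So no value in the range makes the expression composite.

There is no such integer k in that range.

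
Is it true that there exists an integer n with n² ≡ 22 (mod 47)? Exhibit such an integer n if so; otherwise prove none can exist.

47 is prime, so by Euler's criterion 22 is a square mod 47 iff 22^((47−1)/2) = 22^23 ≡ 1 (mod 47).
Squaring successively (mod 47): 22^2 = 484 ≡ 14; 22^4 ≡ 14² = 196 ≡ 8; 22^8 ≡ 8² = 64 ≡ 17; 22^16 ≡ 17² = 289 ≡ 7.
Since 23 = 16 + 4 + 2 + 1, 22^23 ≡ 7 · 8 · 14 · 22; multiplying out mod 47: 7·8 = 56 ≡ 9, then 9·14 = 126 ≡ 32, then 32·22 = 704 ≡ 46. Thus 22^23 ≡ 46 ≡ −1 (mod 47).
By Euler's criterion 22 is a quadratic non-residue mod 47: no n satisfies n² ≡ 22 (mod 47).

No such integer exists.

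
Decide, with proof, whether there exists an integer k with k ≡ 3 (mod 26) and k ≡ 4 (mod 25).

The moduli 26 and 25 are coprime, so by the Chinese Remainder Theorem a unique solution modulo 650 exists.
Any solution of the first congruence is k = 3 + 26t; substituting into the second, 26t ≡ 4 − 3 ≡ 1 (mod 25).
26 ≡ 1 (mod 25), so this reads 1t ≡ 1 (mod 25). So t ≡ 1 (mod 25).
With t = 1: k = 3 + 26·1 = 29.
Indeed 29 ≡ 3 (mod 26) and 29 ≡ 4 (mod 25).

k = 29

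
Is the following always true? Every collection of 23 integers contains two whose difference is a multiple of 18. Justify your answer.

Partition the integers by their residue mod 18; there are 18 classes.
Since 23 > 18, two of the 23 integers must share a residue class by the pigeonhole principle; call them a and b.
Equal remainders mean a − b ≡ 0 (mod 18), so 18 divides their difference.

Yes, this is always true.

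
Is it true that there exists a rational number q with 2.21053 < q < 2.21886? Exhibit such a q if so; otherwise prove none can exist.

Look for a denominator N such that an integer falls strictly between N·2.21053 and N·2.21886. N = 14 works: 14·2.21053 = 30.94742 < 31 < 31.06404 = 14·2.21886.
So q = 31/14 works: it is a ratio of integers, and dividing 14·2.21053 < 31 < 14·2.21886 through by 14 gives 2.21053 < 31/14 < 2.21886.

q = 31/14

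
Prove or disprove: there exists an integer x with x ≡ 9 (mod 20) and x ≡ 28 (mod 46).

Both moduli are multiples of 2 = gcd(20, 46), so any solution would satisfy x ≡ 9 and x ≡ 28 modulo 2 simultaneously.
However 9 ≡ 1 and 28 ≡ 0 (mod 2), and 1 ≠ 0.
Therefore no such x exists.

There is no such integer.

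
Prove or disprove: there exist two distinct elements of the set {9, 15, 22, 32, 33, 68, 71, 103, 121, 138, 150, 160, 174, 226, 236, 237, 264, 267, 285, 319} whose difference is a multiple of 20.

There is no such pair.

Residues mod 20: 9↦9, 15↦15, 22↦2, 32↦12, 33↦13, 68↦8, 71↦11, 103↦3, 121↦1, 138↦18, 150↦10, 160↦0, 174↦14, 226↦6, 236↦16, 237↦17, 264↦4, 267↦7, 285↦5, 319↦19.
These 20 residues are pairwise different, hence no difference of two elements is divisible by 20.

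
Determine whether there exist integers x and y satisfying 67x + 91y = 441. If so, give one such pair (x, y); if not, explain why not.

x = 84, y = -57

Since gcd(67, 91) = 1, every integer is an integer combination of 67 and 91.
Run the Euclidean algorithm on 91 and 67: 91 = 1·67 + 24, 67 = 2·24 + 19, 24 = 1·19 + 5, 19 = 3·5 + 4, 5 = 1·4 + 1, 4 = 4·1 + 0.
Working back up the chain: 1 = 5 − 1·4 = 5 − (19 − 3·5) = −19 + 4·5 = −19 + 4·(24 − 1·19) = 4·24 − 5·19 = 4·24 − 5·(67 − 2·24) = −5·67 + 14·24 = −5·67 + 14·(91 − 1·67) = 14·91 − 19·67. So 67·(-19) + 91·14 = 1.
Times 441: 67·(-8379) + 91·6174 = 441, so (-8379, 6174) solves it.
Shifting by a multiple of (91, −67) keeps it a solution: x = -8379 + 93·91 = 84, y = 6174 − 93·67 = -57.
Check: 67·84 + 91·(-57) = 5628 − 5187 = 441. ✓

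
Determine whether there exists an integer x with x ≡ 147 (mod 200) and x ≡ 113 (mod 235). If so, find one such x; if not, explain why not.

Reduce both congruences modulo 5, which divides 200 and 235: they say x ≡ 147 (mod 5) and x ≡ 113 (mod 5).
These are incompatible: 147 − 113 = 34 is not divisible by 5.
Therefore no such x exists.

No, no such integer exists.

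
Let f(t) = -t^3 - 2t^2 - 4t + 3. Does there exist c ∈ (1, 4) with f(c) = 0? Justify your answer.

f(1) = -4 and f(4) = -109, both negative.
The derivative f'(t) = -3t^2 - 4t - 4 is a quadratic with discriminant (-4)² − 4·(-3)·(-4) = -32 < 0; it never vanishes, so it is always negative (sign of the leading coefficient).
Hence f is strictly decreasing on ℝ, and in particular on [1, 4]. A strictly monotone function with same-sign endpoint values stays negative on the whole interval, so f has no zero in (1, 4).

No such root exists.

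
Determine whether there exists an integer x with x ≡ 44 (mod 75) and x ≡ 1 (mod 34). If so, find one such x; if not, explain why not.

x = 1769

Since 75 and 34 share no common factor, CRT says the pair of congruences has a solution (unique mod 2550).
Write x = 44 + 75t and require 44 + 75t ≡ 1 (mod 34), i.e. 75t ≡ 25 (mod 34).
75 ≡ 7 (mod 34), so this reads 7t ≡ 25 (mod 34). Invert 7 mod 34 by the Euclidean algorithm: 34 = 4·7 + 6, 7 = 1·6 + 1, 6 = 6·1 + 0; back-substituting, 1 = 7 − 1·6 = 7 − (34 − 4·7) = −34 + 5·7. Hence 7·5 ≡ 1, so 7⁻¹ ≡ 5 (mod 34).
Multiplying by 5: t ≡ 5·25 = 125 ≡ 23 (mod 34).
With t = 23: x = 44 + 75·23 = 1769.
Check: 1769 mod 75 = 44, 1769 mod 34 = 1. ✓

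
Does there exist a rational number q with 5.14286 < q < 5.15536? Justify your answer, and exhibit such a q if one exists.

Scale by 13: the interval becomes (66.85718, 67.01968), which contains the integer 67.
Hence 67/13 is a rational number with 5.14286 < 67/13 < 5.15536.

q = 67/13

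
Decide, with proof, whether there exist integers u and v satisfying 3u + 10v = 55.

u = 5, v = 4

Since gcd(3, 10) = 1, every integer is an integer combination of 3 and 10.
Run the Euclidean algorithm on 10 and 3: 10 = 3·3 + 1, 3 = 3·1 + 0.
Back-substituting, 1 = 10 − 3·3; that is, 3·(-3) + 10·1 = 1.
Multiplying through by 55: u = (-3)·55 = -165, v = 1·55 = 55 is a solution.
Shifting by a multiple of (10, −3) keeps it a solution: u = -165 + 17·10 = 5, v = 55 − 17·3 = 4.
Check: 3·5 + 10·4 = 15 + 40 = 55. ✓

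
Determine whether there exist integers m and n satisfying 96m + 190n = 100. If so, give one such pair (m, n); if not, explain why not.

m = 5, n = -2

gcd(96, 190) = 2, and 2 divides 100, so integer solutions exist.
Dividing through by 2 reduces the equation to 48m + 95n = 50.
Dividing repeatedly: 95 = 1·48 + 47, 48 = 1·47 + 1, 47 = 47·1 + 0.
Working back up the chain: 1 = 48 − 1·47 = 48 − (95 − 1·48) = −95 + 2·48. So 48·2 + 95·(-1) = 1.
Scaling by 50 gives the particular solution (m, n) = (100, -50).
The general solution is m = 100 + 95k, n = -50 − 48k; taking k = -1 gives the smaller pair m = 5, n = -2.
Indeed 96·5 + 190·(-2) = 480 − 380 = 100.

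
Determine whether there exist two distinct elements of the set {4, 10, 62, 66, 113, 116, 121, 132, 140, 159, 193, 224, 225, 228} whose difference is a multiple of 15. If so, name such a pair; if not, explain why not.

No, no such pair exists.

Reduce each element modulo 15: 4↦4, 10↦10, 62↦2, 66↦6, 113↦8, 116↦11, 121↦1, 132↦12, 140↦5, 159↦9, 193↦13, 224↦14, 225↦0, 228↦3.
All 14 residues are distinct, so no two elements differ by a multiple of 15.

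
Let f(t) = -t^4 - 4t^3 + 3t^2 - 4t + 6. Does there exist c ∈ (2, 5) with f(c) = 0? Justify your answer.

f has no root in that interval.

The endpoint values f(2) = -38 and f(5) = -1064 are both negative. Claim: f(t) < 0 for every t in (2, 5).
Substitute t = 2 + u, where 0 < u < 3 on the interval. Expanding, f(2 + u) = -u^4 - 12u^3 - 45u^2 - 72u - 38.
The nonzero coefficients here are all negative, so for u > 0 every term is negative (or zero), and the constant term -38 is strictly negative.
So f is strictly negative on (2, 5); no root exists in the interval.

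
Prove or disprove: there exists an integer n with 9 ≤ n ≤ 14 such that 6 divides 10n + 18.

n = 9

n = 9 works, since 10·9 + 18 = 108 = 18·6.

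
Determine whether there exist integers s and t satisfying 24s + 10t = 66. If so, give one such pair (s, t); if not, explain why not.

Every value of 24s + 10t is a multiple of gcd(24, 10) = 2; since 2 ∣ 66, solutions exist.
Dividing through by 2 reduces the equation to 12s + 5t = 33.
Euclidean algorithm: 12 = 2·5 + 2, 5 = 2·2 + 1, 2 = 2·1 + 0.
Working back up the chain: 1 = 5 − 2·2 = 5 − 2·(12 − 2·5) = −2·12 + 5·5. So 12·(-2) + 5·5 = 1.
Scaling by 33 gives the particular solution (s, t) = (-66, 165).
The general solution is s = -66 + 5k, t = 165 − 12k; taking k = 14 gives the smaller pair s = 4, t = -3.
Check: 24·4 + 10·(-3) = 96 − 30 = 66. ✓

s = 4, t = -3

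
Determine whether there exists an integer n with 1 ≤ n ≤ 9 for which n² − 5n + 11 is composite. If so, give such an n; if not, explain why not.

n = 8

At n = 8: 8² − 5·8 + 11 = 35 = 5·7, which is composite.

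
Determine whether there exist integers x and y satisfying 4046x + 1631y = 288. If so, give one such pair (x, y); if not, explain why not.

No, no such integers exist.

Any value of 4046x + 1631y is a multiple of gcd(4046, 1631) = 7.
But 288 is not a multiple of 7 (it leaves remainder 1).
Therefore 4046x + 1631y = 288 has no solution in integers.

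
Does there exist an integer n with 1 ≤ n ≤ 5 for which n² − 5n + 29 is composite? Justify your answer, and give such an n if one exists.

n = 4

At n = 4: 4² − 5·4 + 29 = 25 = 5·5, which is composite.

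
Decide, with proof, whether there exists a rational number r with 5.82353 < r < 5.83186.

r = 134/23

Look for a denominator N such that an integer falls strictly between N·5.82353 and N·5.83186. N = 23 works: 23·5.82353 = 133.94119 < 134 < 134.13278 = 23·5.83186.
So r = 134/23 works: it is a ratio of integers, and dividing 23·5.82353 < 134 < 23·5.83186 through by 23 gives 5.82353 < 134/23 < 5.83186.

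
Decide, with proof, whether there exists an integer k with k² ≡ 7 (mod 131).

k = 20 works: 20² = 400, and 400 − 7 = 393 = 3·131.

k = 20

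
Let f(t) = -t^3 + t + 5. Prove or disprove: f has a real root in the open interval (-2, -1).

f has no root in that interval.

f(-2) = 11 and f(-1) = 5, both positive, so a sign-change argument is unavailable; we show f keeps this sign on the whole interval.
Substitute t = -1 − u, where 0 < u < 1 on the interval. Expanding, f(-1 − u) = u^3 + 3u^2 + 2u + 5.
The nonzero coefficients here are all positive, so for u > 0 every term is positive (or zero), and the constant term 5 is strictly positive.
Therefore f(t) > 0 throughout (-2, -1), and f has no zero there.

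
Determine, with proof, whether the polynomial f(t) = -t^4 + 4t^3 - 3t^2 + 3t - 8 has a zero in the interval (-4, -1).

f(-4) = -580 and f(-1) = -19, both negative, so a sign-change argument is unavailable; we show f keeps this sign on the whole interval.
Shift to the endpoint -1: with t = -1 − u (0 < u < 3), one computes f(-1 − u) = -u^4 - 8u^3 - 21u^2 - 25u - 19.
All 5 nonzero coefficients of this polynomial in u are negative; hence for u > 0 the value is a sum of negative terms (the constant -19 among them).
So f is strictly negative on (-4, -1); no root exists in the interval.

No such root exists.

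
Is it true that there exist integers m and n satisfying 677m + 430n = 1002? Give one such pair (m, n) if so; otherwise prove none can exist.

m = 206, n = -322

677 and 430 are coprime, so 677m + 430n ranges over all of ℤ.
Dividing repeatedly: 677 = 1·430 + 247, 430 = 1·247 + 183, 247 = 1·183 + 64, 183 = 2·64 + 55, 64 = 1·55 + 9, 55 = 6·9 + 1, 9 = 9·1 + 0.
Working back up the chain: 1 = 55 − 6·9 = 55 − 6·(64 − 1·55) = −6·64 + 7·55 = −6·64 + 7·(183 − 2·64) = 7·183 − 20·64 = 7·183 − 20·(247 − 1·183) = −20·247 + 27·183 = −20·247 + 27·(430 − 1·247) = 27·430 − 47·247 = 27·430 − 47·(677 − 1·430) = −47·677 + 74·430. So 677·(-47) + 430·74 = 1.
Scaling by 1002 gives the particular solution (m, n) = (-47094, 74148).
The general solution is m = -47094 + 430k, n = 74148 − 677k; taking k = 110 gives the smaller pair m = 206, n = -322.
Indeed 677·206 + 430·(-322) = 139462 − 138460 = 1002.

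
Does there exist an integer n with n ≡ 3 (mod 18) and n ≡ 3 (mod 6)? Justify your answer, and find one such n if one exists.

n = 3

gcd(18, 6) = 6. A simultaneous solution exists iff 3 ≡ 3 (mod 6); here 3 mod 6 = 3 = 3 mod 6, so it does.
The smallest candidate n = 3 works directly: 3 ≡ 3 (mod 6).
Check: 3 mod 18 = 3, 3 mod 6 = 3. ✓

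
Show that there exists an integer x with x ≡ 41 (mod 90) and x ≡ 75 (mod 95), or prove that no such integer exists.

Reduce both congruences modulo 5, which divides 90 and 95: they say x ≡ 41 (mod 5) and x ≡ 75 (mod 5).
However 41 ≡ 1 and 75 ≡ 0 (mod 5), and 1 ≠ 0.
Therefore no such x exists.

No, no such integer exists.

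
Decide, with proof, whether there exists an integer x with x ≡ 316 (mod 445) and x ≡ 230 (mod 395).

gcd(445, 395) = 5. If x ≡ 316 (mod 445) and x ≡ 230 (mod 395), then x ≡ 316 (mod 5) and x ≡ 230 (mod 5).
These are incompatible: 316 − 230 = 86 is not divisible by 5.
Therefore no such x exists.

There is no such integer.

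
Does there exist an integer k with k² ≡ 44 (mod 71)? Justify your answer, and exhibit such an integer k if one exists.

71 is prime, so by Euler's criterion 44 is a square mod 71 iff 44^((71−1)/2) = 44^35 ≡ 1 (mod 71).
Squaring successively (mod 71): 44^2 = 1936 ≡ 19; 44^4 ≡ 19² = 361 ≡ 6; 44^8 ≡ 6² = 36 ≡ 36; 44^16 ≡ 36² = 1296 ≡ 18; 44^32 ≡ 18² = 324 ≡ 40.
Since 35 = 32 + 2 + 1, 44^35 ≡ 40 · 19 · 44; multiplying out mod 71: 40·19 = 760 ≡ 50, then 50·44 = 2200 ≡ 70. Thus 44^35 ≡ 70 ≡ −1 (mod 71).
The value −1 means 44 is a non-residue modulo 71, so k² ≡ 44 (mod 71) is impossible.

No such integer exists.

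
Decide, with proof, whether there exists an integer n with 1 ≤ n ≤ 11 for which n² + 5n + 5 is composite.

At n = 5: 5² + 5·5 + 5 = 55 = 5·11, which is composite.

n = 5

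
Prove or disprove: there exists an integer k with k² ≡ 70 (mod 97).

Take k = 19. Then 19² = 361 = 3·97 + 70, so 19² ≡ 70 (mod 97).

k = 19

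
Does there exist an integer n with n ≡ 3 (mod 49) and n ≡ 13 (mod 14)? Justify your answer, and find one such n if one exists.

There is no such integer.

Both moduli are multiples of 7 = gcd(49, 14), so any solution would satisfy n ≡ 3 and n ≡ 13 modulo 7 simultaneously.
But 3 mod 7 = 3 while 13 mod 7 = 6, a contradiction.
So no integer satisfies both congruences.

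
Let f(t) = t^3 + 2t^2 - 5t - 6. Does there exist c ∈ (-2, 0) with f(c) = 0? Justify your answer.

Yes, f has a root in the interval.

f(-2) = 4 and f(0) = -6, which have opposite signs.
Since f is a polynomial it is continuous on [-2, 0].
By the Intermediate Value Theorem f must vanish at some point of (-2, 0).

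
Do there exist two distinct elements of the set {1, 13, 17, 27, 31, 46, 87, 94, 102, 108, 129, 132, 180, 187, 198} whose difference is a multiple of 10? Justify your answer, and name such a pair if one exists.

1 mod 10 = 1 and 31 mod 10 = 1, so 31 − 1 = 30 = 3·10.

1 and 31 are such a pair.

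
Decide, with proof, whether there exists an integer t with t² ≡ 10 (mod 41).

Take t = 25. Then 25² = 625 = 15·41 + 10, so 25² ≡ 10 (mod 41).

t = 25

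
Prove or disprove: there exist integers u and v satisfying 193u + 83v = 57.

Since gcd(193, 83) = 1, every integer is an integer combination of 193 and 83.
Dividing repeatedly: 193 = 2·83 + 27, 83 = 3·27 + 2, 27 = 13·2 + 1, 2 = 2·1 + 0.
Unwinding: 1 = 27 − 13·2 = 27 − 13·(83 − 3·27) = −13·83 + 40·27 = −13·83 + 40·(193 − 2·83) = 40·193 − 93·83, i.e. 193·40 + 83·(-93) = 1.
Multiplying through by 57: u = 40·57 = 2280, v = (-93)·57 = -5301 is a solution.
Shifting by a multiple of (83, −193) keeps it a solution: u = 2280 − 27·83 = 39, v = -5301 + 27·193 = -90.
Indeed 193·39 + 83·(-90) = 7527 − 7470 = 57.

u = 39, v = -90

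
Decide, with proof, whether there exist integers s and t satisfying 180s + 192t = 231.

No such integers exist.

gcd(180, 192) = 12, so every integer of the form 180s + 192t is a multiple of 12.
But 231 is not a multiple of 12 (it leaves remainder 3).
Hence no integers s, t satisfy the equation.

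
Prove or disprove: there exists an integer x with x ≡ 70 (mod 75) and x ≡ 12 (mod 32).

Since 75 and 32 share no common factor, CRT says the pair of congruences has a solution (unique mod 2400).
Any solution of the first congruence is x = 70 + 75t; substituting into the second, 75t ≡ 12 − 70 ≡ 6 (mod 32).
75 ≡ 11 (mod 32), so this reads 11t ≡ 6 (mod 32). Note 11·3 = 33 ≡ 1 (mod 32) (as 33 − 1 = 1·32), so 11⁻¹ ≡ 3.
Multiplying by 3: t ≡ 3·6 = 18 (mod 32).
With t = 18: x = 70 + 75·18 = 1420.
Indeed 1420 ≡ 70 (mod 75) and 1420 ≡ 12 (mod 32).

x = 1420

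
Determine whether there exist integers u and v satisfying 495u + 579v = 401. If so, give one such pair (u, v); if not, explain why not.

No, no such integers exist.

Any value of 495u + 579v is a multiple of gcd(495, 579) = 3.
But 401 = 3·133 + 2, so 3 ∤ 401.
So the equation is unsolvable over ℤ.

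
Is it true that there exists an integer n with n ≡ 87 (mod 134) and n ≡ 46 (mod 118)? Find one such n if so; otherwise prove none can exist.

gcd(134, 118) = 2. If n ≡ 87 (mod 134) and n ≡ 46 (mod 118), then n ≡ 87 (mod 2) and n ≡ 46 (mod 2).
However 87 ≡ 1 and 46 ≡ 0 (mod 2), and 1 ≠ 0.
Hence the system has no solution.

No, no such integer exists.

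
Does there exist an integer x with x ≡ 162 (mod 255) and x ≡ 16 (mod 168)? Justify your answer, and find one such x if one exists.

No, no such integer exists.

gcd(255, 168) = 3. If x ≡ 162 (mod 255) and x ≡ 16 (mod 168), then x ≡ 162 (mod 3) and x ≡ 16 (mod 3).
These are incompatible: 162 − 16 = 146 is not divisible by 3.
Therefore no such x exists.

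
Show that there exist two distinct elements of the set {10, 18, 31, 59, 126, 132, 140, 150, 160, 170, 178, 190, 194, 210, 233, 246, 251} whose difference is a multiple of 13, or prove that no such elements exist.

Reduce each element mod 13: 10↦10, 18↦5, 31↦5, 59↦7, 126↦9, 132↦2, 140↦10, 150↦7, 160↦4, 170↦1, 178↦9, 190↦8, 194↦12, 210↦2, 233↦12, 246↦12, 251↦4. The residue 10 repeats (at 10 and 140), and 140 − 10 = 130 = 10·13.

10 and 140 are such a pair.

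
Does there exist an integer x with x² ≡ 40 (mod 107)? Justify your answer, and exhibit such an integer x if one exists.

Take x = 19. Then 19² = 361 = 3·107 + 40, so 19² ≡ 40 (mod 107).

x = 19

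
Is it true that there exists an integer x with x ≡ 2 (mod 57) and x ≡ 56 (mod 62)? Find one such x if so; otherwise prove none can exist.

Since 57 and 62 share no common factor, CRT says the pair of congruences has a solution (unique mod 3534).
Write x = 2 + 57t and require 2 + 57t ≡ 56 (mod 62), i.e. 57t ≡ 54 (mod 62).
To invert 57 modulo 62: 62 = 1·57 + 5, 57 = 11·5 + 2, 5 = 2·2 + 1, 2 = 2·1 + 0, and unwinding, 1 = 5 − 2·2 = 5 − 2·(57 − 11·5) = −2·57 + 23·5 = −2·57 + 23·(62 − 1·57) = 23·62 − 25·57. Thus 57⁻¹ ≡ -25 ≡ 37 (mod 62).
Therefore t ≡ 37·54 = 1998 ≡ 14 (mod 62).
Taking t = 14 gives x = 2 + 57·14 = 800.
Indeed 800 ≡ 2 (mod 57) and 800 ≡ 56 (mod 62).

x = 800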